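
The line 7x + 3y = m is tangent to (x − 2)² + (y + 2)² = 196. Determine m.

The line touches the circle iff its distance from (2, −2) is 14:
|7·2 + 3·(−2) − m| / √58 = 14
|m − (8)| = 14√58.

m = 8 ± 14√58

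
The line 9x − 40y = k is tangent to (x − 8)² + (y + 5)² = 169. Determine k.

For a tangent, require d(centre, line) = r = 13.
|9·8 − 40·(−5) − k| / √1681 = 13
|k − (272)| = 13·41, so k = 805 or k = −261.

k = −261 or k = 805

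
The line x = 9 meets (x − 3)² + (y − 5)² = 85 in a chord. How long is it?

14

Centre (3, 5), r² = 85. Perpendicular distance d from centre to line = |−6| / √1 = 6.
Half the chord is √(r² − d²) = √(49), so the full chord is 14.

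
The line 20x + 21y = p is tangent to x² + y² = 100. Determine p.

p = −290 or p = 290

Tangency holds when the distance from the centre (0, 0) to the line equals the radius 10:
|20·0 + 21·0 − p| / √841 = 10
|p| = 10·29, so p = 290 or p = −290.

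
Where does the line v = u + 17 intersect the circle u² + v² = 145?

Substitute v = u + 17:
2u² + 34u + 144 = 0  ⟹  u² + 17u + 72 = 0
u = −8 or u = −9, giving (−8, 9) and (−9, 8).

(−9, 8) and (−8, 9)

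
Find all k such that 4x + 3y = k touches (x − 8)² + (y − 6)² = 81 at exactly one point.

For a tangent, require d(centre, line) = r = 9.
|4·8 + 3·6 − k| / √25 = 9
|k − (50)| = 9·5, so k = 95 or k = 5.

k = 5 or k = 95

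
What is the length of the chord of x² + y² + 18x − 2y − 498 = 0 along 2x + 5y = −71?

8√29

The distance from (−9, 1) to the line is 58/√29, and r² = 580.
Chord = 2√(r² − d²) = 2·√(464) = 8√29.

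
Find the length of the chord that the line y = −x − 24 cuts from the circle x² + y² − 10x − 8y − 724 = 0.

21√2

Centre (5, 4), r² = 765. Perpendicular distance d from centre to line = |33| / √2 = 33/√2.
Chord = 2√(r² − d²) = 2·√(441/2) = 21√2.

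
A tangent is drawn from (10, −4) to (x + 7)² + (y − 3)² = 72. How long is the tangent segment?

√266

The centre is (−7, 3) and r = 6√2. The square of the distance from P to the centre is 289 + 49 = 338.
The tangent meets the radius at right angles, so tangent² = |PO|² − r² = 338 − 72 = 266.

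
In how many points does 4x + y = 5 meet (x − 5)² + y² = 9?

Substituting the line into the circle gives 17x² − 50x + 41 = 0.
Δ = 2500 − 2788 = −288.
No real roots: the line does not meet the circle.

0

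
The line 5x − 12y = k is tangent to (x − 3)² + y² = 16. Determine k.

The line touches the circle iff its distance from (3, 0) is 4:
|5·3 − 12·0 − k| / √169 = 4
|k − (15)| = 4·13, so k = 67 or k = −37.

k = −37 or k = 67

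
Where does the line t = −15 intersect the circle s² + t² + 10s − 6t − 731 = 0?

Express t = −15 and substitute into the circle:
s² + 10s − 416 = 0
s = 16 or s = −26, giving (16, −15) and (−26, −15).

(−26, −15) and (16, −15)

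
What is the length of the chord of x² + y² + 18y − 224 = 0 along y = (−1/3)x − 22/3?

11√10

The distance from (0, −9) to the line is 5/√10, and r² = 305.
Half the chord is √(r² − d²) = √(605/2), so the full chord is 11√10.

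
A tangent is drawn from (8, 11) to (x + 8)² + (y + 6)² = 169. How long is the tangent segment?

2√94

The centre is (−8, −6) and r = 13. The square of the distance from P to the centre is 256 + 289 = 545.
The tangent meets the radius at right angles, so tangent² = |PO|² − r² = 545 − 169 = 376.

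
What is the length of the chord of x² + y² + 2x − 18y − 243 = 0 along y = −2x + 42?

8√5

The distance from (−1, 9) to the line is 35/√5, and r² = 325.
Chord = 2√(r² − d²) = 2·√(80) = 8√5.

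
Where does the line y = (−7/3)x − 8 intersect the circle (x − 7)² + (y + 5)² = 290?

(−6, 6) and (6, −22)

Express y = (−24 − 7x)/3 and substitute into the circle:
58x² − 2088 = 0  ⟹  x² − 36 = 0
x = 6 or x = −6, giving (6, −22) and (−6, 6).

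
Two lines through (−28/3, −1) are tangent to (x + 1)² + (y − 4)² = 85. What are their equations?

Let a tangent through (−28/3, −1) have slope m. Its distance from (−1, 4) must equal √85:
(25/3m − (5))² = 85(m² + 1)
14m² + 75m + 54 = 0, so m = −9/2 or m = −6/7.
With m = −9/2: 9x + 2y = −86. With m = −6/7: 6x + 7y = −63.

9x + 2y = −86 and 6x + 7y = −63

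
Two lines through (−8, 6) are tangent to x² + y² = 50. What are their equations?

7x + y = −50 and x − 7y = −50

A line y − (6) = m(x − (−8)) is tangent when its distance from (0, 0) is 5√2:
(8m − (−6))² = 50(m² + 1)
7m² + 48m − 7 = 0, so m = −7 or m = 1/7.
Through (−8, 6) these give 7x + y = −50 and x − 7y = −50.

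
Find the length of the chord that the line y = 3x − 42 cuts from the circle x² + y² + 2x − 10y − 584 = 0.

Centre (−1, 5), r² = 610. Perpendicular distance d from centre to line = |−50| / √10 = 50/√10.
Half the chord is √(r² − d²) = √(360), so the full chord is 12√10.

12√10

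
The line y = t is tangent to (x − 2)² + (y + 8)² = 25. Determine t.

Tangency holds when the distance from the centre (2, −8) to the line equals the radius 5:
|0·2 + 1·(−8) − t| / √1 = 5
|t − (−8)| = 5, so t = −3 or t = −13.

t = −13 or t = −3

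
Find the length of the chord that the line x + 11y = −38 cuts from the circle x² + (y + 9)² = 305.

The distance from (0, −9) to the line is 61/√122, and r² = 305.
Chord = 2√(r² − d²) = 2·√(549/2) = 3√122.

3√122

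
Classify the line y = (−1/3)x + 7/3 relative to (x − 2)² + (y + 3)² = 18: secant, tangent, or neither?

Centre (2, −3), r² = 18. Distance² from centre to line = (−14)²/10 = 98/5.
Since d² > r², the line lies outside the circle.

neither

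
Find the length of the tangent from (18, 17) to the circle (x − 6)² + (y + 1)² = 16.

The centre is (6, −1) and r = 4. The square of the distance from P to the centre is 144 + 324 = 468.
The tangent meets the radius at right angles, so tangent² = |PO|² − r² = 468 − 16 = 452.

2√113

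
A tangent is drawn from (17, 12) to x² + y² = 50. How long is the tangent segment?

√383

With centre O = (0, 0), |OP|² = 433 and r² = 50.
By the tangent–radius right angle, tangent length = √(|PO|² − r²) = √383.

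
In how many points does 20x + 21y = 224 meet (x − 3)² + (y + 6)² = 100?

1

Substituting the line into the circle gives 841x² − 16646x + 82369 = 0.
Discriminant = (−16646)² − 4·841·(82369) = 0.
A repeated root: the line is tangent.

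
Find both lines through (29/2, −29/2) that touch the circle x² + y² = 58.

7x + 3y = 58 and 3x + 7y = −58

A line y − (−29/2) = m(x − (29/2)) is tangent when its distance from (0, 0) is √58:
[m·(−29/2) − (29/2)]² = 58(m² + 1)
21m² + 58m + 21 = 0, so m = −7/3 or m = −3/7.
With m = −7/3: 7x + 3y = 58. With m = −3/7: 3x + 7y = −58.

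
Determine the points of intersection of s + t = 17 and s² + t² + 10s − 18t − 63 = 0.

(−5, 22) and (8, 9)

From the line, t = −s + 17. Substituting:
2s² − 6s − 80 = 0  ⟹  s² − 3s − 40 = 0
s = 8 or s = −5, giving (8, 9) and (−5, 22).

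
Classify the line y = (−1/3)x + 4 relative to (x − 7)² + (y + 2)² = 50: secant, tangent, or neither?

Substituting the line into the circle gives 10x² − 162x + 315 = 0.
Δ = 26244 − 12600 = 13644.
Two real roots: the line is a secant.

secant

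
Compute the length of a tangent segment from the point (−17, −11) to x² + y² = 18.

With centre O = (0, 0), |OP|² = 410 and r² = 18.
The tangent meets the radius at right angles, so tangent² = |PO|² − r² = 410 − 18 = 392.

14√2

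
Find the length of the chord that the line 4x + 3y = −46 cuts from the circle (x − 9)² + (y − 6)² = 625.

Express y = (−46 − 4x)/3 and substitute into the circle:
25x² + 350x − 800 = 0  ⟹  x² + 14x − 32 = 0
x = 2 or x = −16, giving (2, −18) and (−16, 6).
|(2, −18) − (−16, 6)| = √((18)² + (−24)²) = 30.

30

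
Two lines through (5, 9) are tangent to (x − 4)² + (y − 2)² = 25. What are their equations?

Let a tangent through (5, 9) have slope m. Its distance from (4, 2) must equal 5:
[m·(−1) − (−7)]² = 25(m² + 1)
12m² + 7m − 12 = 0, so m = 3/4 or m = −4/3.
With m = 3/4: 3x − 4y = −21. With m = −4/3: 4x + 3y = 47.

3x − 4y = −21 and 4x + 3y = 47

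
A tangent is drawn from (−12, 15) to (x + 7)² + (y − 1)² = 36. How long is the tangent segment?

√185

With centre O = (−7, 1), |OP|² = 221 and r² = 36.
Power of the point: PT² = |PO|² − r² = 185, so PT = √185.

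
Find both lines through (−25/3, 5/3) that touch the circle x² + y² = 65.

7x − 4y = −65 and 8x + y = −65

A line y − (5/3) = m(x − (−25/3)) is tangent when its distance from (0, 0) is √65:
[m·(25/3) − (−5/3)]² = 65(m² + 1)
4m² + 25m − 56 = 0, so m = 7/4 or m = −8.
With m = 7/4: 7x − 4y = −65. With m = −8: 8x + y = −65.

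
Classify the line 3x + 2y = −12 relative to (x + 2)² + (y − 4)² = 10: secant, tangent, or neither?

Substituting the line into the circle gives 13x² + 136x + 376 = 0.
Δ = 18496 − 19552 = −1056.
No real roots: the line does not meet the circle.

neither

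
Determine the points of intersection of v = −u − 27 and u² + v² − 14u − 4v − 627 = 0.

Substitute v = −u − 27:
2u² + 44u + 210 = 0  ⟹  u² + 22u + 105 = 0
u = −7 or u = −15, giving (−7, −20) and (−15, −12).

(−15, −12) and (−7, −20)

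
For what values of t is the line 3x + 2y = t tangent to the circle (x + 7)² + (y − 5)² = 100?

t = −11 ± 10√13

Tangency holds when the distance from the centre (−7, 5) to the line equals the radius 10:
|3·(−7) + 2·5 − t| / √13 = 10
|t − (−11)| = 10√13.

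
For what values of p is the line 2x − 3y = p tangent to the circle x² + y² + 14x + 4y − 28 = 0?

p = −8 ± 9√13

Tangency holds when the distance from the centre (−7, −2) to the line equals the radius 9:
|2·(−7) − 3·(−2) − p| / √13 = 9
|p − (−8)| = 9√13.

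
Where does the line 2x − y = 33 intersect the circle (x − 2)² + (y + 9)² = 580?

Express y = 2x − 33 and substitute into the circle:
5x² − 100x = 0  ⟹  x² − 20x = 0
x = 20 or x = 0, giving (20, 7) and (0, −33).

(0, −33) and (20, 7)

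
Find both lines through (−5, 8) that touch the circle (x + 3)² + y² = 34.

5x − 3y = −49 and 3x + 5y = 25

Write the tangent as mx − y + (8 − m·(−5)) = 0 and set its distance from the centre to √34:
[m·(2) − (−8)]² = 34(m² + 1)
15m² − 16m − 15 = 0, so m = 5/3 or m = −3/5.
With m = 5/3: 5x − 3y = −49. With m = −3/5: 3x + 5y = 25.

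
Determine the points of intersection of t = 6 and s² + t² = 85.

(−7, 6) and (7, 6)

From the line, t = 6. Substituting:
s² − 49 = 0
s = 7 or s = −7, giving (7, 6) and (−7, 6).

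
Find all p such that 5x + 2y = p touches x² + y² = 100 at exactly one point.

p = ±10√29

For a tangent, require d(centre, line) = r = 10.
|5·0 + 2·0 − p| / √29 = 10
|p| = 10√29.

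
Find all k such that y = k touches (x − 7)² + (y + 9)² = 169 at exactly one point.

k = −22 or k = 4

The line touches the circle iff its distance from (7, −9) is 13:
|0·7 + 1·(−9) − k| / √1 = 13
|k − (−9)| = 13, so k = 4 or k = −22.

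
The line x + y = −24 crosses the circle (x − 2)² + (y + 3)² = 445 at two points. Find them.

(−19, −5) and (0, −24)

Substitute y = −x − 24:
2x² + 38x = 0  ⟹  x² + 19x = 0
x = 0 or x = −19, giving (0, −24) and (−19, −5).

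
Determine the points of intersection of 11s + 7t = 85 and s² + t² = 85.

(2, 9) and (9, −2)

Express t = (85 − 11s)/7 and substitute into the circle:
170s² − 1870s + 3060 = 0  ⟹  s² − 11s + 18 = 0
s = 9 or s = 2, giving (9, −2) and (2, 9).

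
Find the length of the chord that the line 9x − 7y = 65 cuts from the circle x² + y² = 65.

√130

The distance from (0, 0) to the line is 65/√130, and r² = 65.
Half the chord is √(r² − d²) = √(65/2), so the full chord is √130.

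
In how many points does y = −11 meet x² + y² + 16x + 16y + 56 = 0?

Substituting the line into the circle gives x² + 16x + 1 = 0.
Discriminant = (16)² − 4·1·(1) = 252 > 0.
Two real roots: the line is a secant.

2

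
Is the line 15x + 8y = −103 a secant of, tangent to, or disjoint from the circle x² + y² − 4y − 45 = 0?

Substituting the line into the circle gives 289x² + 3570x + 11025 = 0.
Discriminant = (3570)² − 4·289·(11025) = 0.
A repeated root: the line is tangent.

tangent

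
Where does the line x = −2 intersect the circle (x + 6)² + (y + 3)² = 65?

(−2, −10) and (−2, 4)

The line gives x = −2. Substituting into the circle:
y² + 6y − 40 = 0
y = 4 or y = −10, giving (−2, 4) and (−2, −10).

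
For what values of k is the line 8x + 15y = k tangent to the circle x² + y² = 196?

Tangency holds when the distance from the centre (0, 0) to the line equals the radius 14:
|8·0 + 15·0 − k| / √289 = 14
|k| = 14·17, so k = 238 or k = −238.

k = −238 or k = 238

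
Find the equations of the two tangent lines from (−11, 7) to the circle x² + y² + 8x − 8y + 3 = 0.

A line y − (7) = m(x − (−11)) is tangent when its distance from (−4, 4) is √29:
(7m − (−3))² = 29(m² + 1)
10m² + 21m − 10 = 0, so m = 2/5 or m = −5/2.
With m = 2/5: 2x − 5y = −57. With m = −5/2: 5x + 2y = −41.

2x − 5y = −57 and 5x + 2y = −41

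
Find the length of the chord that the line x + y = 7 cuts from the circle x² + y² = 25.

Centre (0, 0), r² = 25. Perpendicular distance d from centre to line = |−7| / √2 = 7/√2.
Chord = 2√(r² − d²) = 2·√(1/2) = √2.

√2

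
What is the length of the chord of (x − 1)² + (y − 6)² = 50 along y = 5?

Centre (1, 6), r² = 50. Perpendicular distance d from centre to line = |1| / √1 = 1.
Half the chord is √(r² − d²) = √(49), so the full chord is 14.

14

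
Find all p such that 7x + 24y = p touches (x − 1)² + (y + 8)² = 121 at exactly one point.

Tangency holds when the distance from the centre (1, −8) to the line equals the radius 11:
|7·1 + 24·(−8) − p| / √625 = 11
|p − (−185)| = 11·25, so p = 90 or p = −460.

p = −460 or p = 90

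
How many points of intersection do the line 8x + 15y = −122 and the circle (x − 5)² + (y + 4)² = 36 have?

1

Substituting the line into the circle gives 289x² − 1258x + 1369 = 0.
Δ = 1582564 − 1582564 = 0.
A repeated root: the line is tangent.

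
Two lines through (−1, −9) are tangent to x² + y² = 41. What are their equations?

5x + 4y = −41 and 4x − 5y = 41

Let a tangent through (−1, −9) have slope m. Its distance from (0, 0) must equal √41:
(1m − (9))² = 41(m² + 1)
20m² + 9m − 20 = 0, so m = −5/4 or m = 4/5.
Through (−1, −9) these give 5x + 4y = −41 and 4x − 5y = 41.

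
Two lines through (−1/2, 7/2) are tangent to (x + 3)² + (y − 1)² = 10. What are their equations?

Write the tangent as mx − y + (7/2 − m·(−1/2)) = 0 and set its distance from the centre to √10:
[m·(−5/2) − (−5/2)]² = 10(m² + 1)
3m² + 10m + 3 = 0, so m = −1/3 or m = −3.
Through (−1/2, 7/2) these give x + 3y = 10 and 3x + y = 2.

x + 3y = 10 and 3x + y = 2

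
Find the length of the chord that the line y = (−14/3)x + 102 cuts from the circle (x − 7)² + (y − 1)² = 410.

2√205

Centre (7, 1), r² = 410. Perpendicular distance d from centre to line = |−205| / √205 = 205/√205.
Chord = 2√(r² − d²) = 2·√(205) = 2√205.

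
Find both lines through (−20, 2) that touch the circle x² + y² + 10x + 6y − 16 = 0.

x + y = −18 and x − 7y = −34

Write the tangent as mx − y + (2 − m·(−20)) = 0 and set its distance from the centre to 5√2:
(15m − (−5))² = 50(m² + 1)
7m² + 6m − 1 = 0, so m = −1 or m = 1/7.
With m = −1: x + y = −18. With m = 1/7: x − 7y = −34.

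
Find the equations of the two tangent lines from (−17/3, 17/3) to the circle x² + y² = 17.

Write the tangent as mx − y + (17/3 − m·(−17/3)) = 0 and set its distance from the centre to √17:
(17/3m − (−17/3))² = 17(m² + 1)
4m² + 17m + 4 = 0, so m = −4 or m = −1/4.
Through (−17/3, 17/3) these give 4x + y = −17 and x + 4y = 17.

4x + y = −17 and x + 4y = 17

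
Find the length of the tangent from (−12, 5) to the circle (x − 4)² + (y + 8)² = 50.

5√15

With centre O = (4, −8), |OP|² = 425 and r² = 50.
By the tangent–radius right angle, tangent length = √(|PO|² − r²) = √375 = 5√15.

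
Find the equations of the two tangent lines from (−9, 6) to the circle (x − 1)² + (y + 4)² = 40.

A line y − (6) = m(x − (−9)) is tangent when its distance from (1, −4) is 2√10:
(10m − (−10))² = 40(m² + 1)
3m² + 10m + 3 = 0, so m = −1/3 or m = −3.
Through (−9, 6) these give x + 3y = 9 and 3x + y = −21.

x + 3y = 9 and 3x + y = −21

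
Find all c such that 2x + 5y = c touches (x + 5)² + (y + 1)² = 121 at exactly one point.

c = −15 ± 11√29

For a tangent, require d(centre, line) = r = 11.
|2·(−5) + 5·(−1) − c| / √29 = 11
|c − (−15)| = 11√29.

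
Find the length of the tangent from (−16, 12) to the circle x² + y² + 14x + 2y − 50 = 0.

5√6

The centre is (−7, −1) and r = 10. The square of the distance from P to the centre is 81 + 169 = 250.
The tangent meets the radius at right angles, so tangent² = |PO|² − r² = 250 − 100 = 150.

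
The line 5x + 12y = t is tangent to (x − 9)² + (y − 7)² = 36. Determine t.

Tangency holds when the distance from the centre (9, 7) to the line equals the radius 6:
|5·9 + 12·7 − t| / √169 = 6
|t − (129)| = 6·13, so t = 207 or t = 51.

t = 51 or t = 207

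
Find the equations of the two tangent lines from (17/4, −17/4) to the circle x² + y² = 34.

3x − 5y = 34 and 5x − 3y = 34

Write the tangent as mx − y + (−17/4 − m·(17/4)) = 0 and set its distance from the centre to √34:
(−17/4m − (17/4))² = 34(m² + 1)
15m² − 34m + 15 = 0, so m = 3/5 or m = 5/3.
Through (17/4, −17/4) these give 3x − 5y = 34 and 5x − 3y = 34.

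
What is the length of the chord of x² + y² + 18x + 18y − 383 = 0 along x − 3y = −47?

From the line, y = (47 + x)/3. Substituting:
10x² + 310x + 1300 = 0  ⟹  x² + 31x + 130 = 0
x = −5 or x = −26, giving (−5, 14) and (−26, 7).
|(−5, 14) − (−26, 7)| = √((21)² + (7)²) = 7√10.

7√10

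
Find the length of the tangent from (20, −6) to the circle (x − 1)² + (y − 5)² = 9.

Centre (1, 5), r² = 9. |PO|² = (19)² + (−11)² = 482.
By the tangent–radius right angle, tangent length = √(|PO|² − r²) = √473.

√473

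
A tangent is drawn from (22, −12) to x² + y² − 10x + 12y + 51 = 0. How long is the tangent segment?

3√35

With centre O = (5, −6), |OP|² = 325 and r² = 10.
By the tangent–radius right angle, tangent length = √(|PO|² − r²) = √315 = 3√35.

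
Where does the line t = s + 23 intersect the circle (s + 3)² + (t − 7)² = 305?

(−20, 3) and (1, 24)

From the line, t = s + 23. Substituting:
2s² + 38s − 40 = 0  ⟹  s² + 19s − 20 = 0
s = 1 or s = −20, giving (1, 24) and (−20, 3).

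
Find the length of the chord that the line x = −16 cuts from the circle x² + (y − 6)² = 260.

4

The line gives x = −16. Substituting into the circle:
y² − 12y + 32 = 0
y = 8 or y = 4, giving (−16, 8) and (−16, 4).
|(−16, 8) − (−16, 4)| = √((0)² + (4)²) = 4.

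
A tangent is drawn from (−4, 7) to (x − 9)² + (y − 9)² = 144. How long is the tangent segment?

√29

The centre is (9, 9) and r = 12. The square of the distance from P to the centre is 169 + 4 = 173.
Power of the point: PT² = |PO|² − r² = 29, so PT = √29.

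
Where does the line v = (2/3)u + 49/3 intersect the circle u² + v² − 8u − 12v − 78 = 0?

From the line, v = (49 + 2u)/3. Substituting:
13u² + 52u − 65 = 0  ⟹  u² + 4u − 5 = 0
u = 1 or u = −5, giving (1, 17) and (−5, 13).

(−5, 13) and (1, 17)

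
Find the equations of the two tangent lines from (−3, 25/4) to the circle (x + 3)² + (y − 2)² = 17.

Write the tangent as mx − y + (25/4 − m·(−3)) = 0 and set its distance from the centre to √17:
(0m − (−17/4))² = 17(m² + 1)
16m² − 1 = 0, so m = 1/4 or m = −1/4.
Through (−3, 25/4) these give x − 4y = −28 and x + 4y = 22.

x − 4y = −28 and x + 4y = 22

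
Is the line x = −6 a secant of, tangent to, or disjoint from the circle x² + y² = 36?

tangent

d² = (1·0 + 0·0 − (−6))² = 36; r² = 36.
Since d² = r², the line is tangent.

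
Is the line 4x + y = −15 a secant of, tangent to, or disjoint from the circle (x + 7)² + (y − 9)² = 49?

Centre (−7, 9), r² = 49. Distance² from centre to line = (−4)²/17 = 16/17.
Since d² < r², the line cuts the circle twice.

secant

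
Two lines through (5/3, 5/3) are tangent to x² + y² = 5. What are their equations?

x + 2y = 5 and 2x + y = 5

A line y − (5/3) = m(x − (5/3)) is tangent when its distance from (0, 0) is √5:
[m·(−5/3) − (−5/3)]² = 5(m² + 1)
2m² + 5m + 2 = 0, so m = −1/2 or m = −2.
With m = −1/2: x + 2y = 5. With m = −2: 2x + y = 5.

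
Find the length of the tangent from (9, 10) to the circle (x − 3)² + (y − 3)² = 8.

Centre (3, 3), r² = 8. |PO|² = (6)² + (7)² = 85.
Power of the point: PT² = |PO|² − r² = 77, so PT = √77.

√77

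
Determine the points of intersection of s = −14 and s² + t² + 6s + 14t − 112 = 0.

(−14, −14) and (−14, 0)

The line gives s = −14. Substituting into the circle:
t² + 14t = 0
t = 0 or t = −14, giving (−14, 0) and (−14, −14).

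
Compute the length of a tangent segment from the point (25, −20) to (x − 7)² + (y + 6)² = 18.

√502

Centre (7, −6), r² = 18. |PO|² = (18)² + (−14)² = 520.
Power of the point: PT² = |PO|² − r² = 502, so PT = √502.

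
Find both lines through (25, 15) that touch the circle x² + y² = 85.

Write the tangent as mx − y + (15 − m·(25)) = 0 and set its distance from the centre to √85:
(−25m − (−15))² = 85(m² + 1)
54m² − 75m + 14 = 0, so m = 7/6 or m = 2/9.
Through (25, 15) these give 7x − 6y = 85 and 2x − 9y = −85.

7x − 6y = 85 and 2x − 9y = −85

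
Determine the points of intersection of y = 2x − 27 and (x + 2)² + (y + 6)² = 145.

From the line, y = 2x − 27. Substituting:
5x² − 80x + 300 = 0  ⟹  x² − 16x + 60 = 0
x = 10 or x = 6, giving (10, −7) and (6, −15).

(6, −15) and (10, −7)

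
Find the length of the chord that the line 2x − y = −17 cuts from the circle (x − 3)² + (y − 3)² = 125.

Centre (3, 3), r² = 125. Perpendicular distance d from centre to line = |20| / √5 = 20/√5.
Half the chord is √(r² − d²) = √(45), so the full chord is 6√5.

6√5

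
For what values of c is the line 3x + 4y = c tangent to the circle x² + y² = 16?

Tangency holds when the distance from the centre (0, 0) to the line equals the radius 4:
|3·0 + 4·0 − c| / √25 = 4
|c| = 4·5, so c = 20 or c = −20.

c = −20 or c = 20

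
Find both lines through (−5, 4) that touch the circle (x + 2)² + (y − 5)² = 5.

Let a tangent through (−5, 4) have slope m. Its distance from (−2, 5) must equal √5:
[m·(3) − (1)]² = 5(m² + 1)
2m² − 3m − 2 = 0, so m = 2 or m = −1/2.
With m = 2: 2x − y = −14. With m = −1/2: x + 2y = 3.

2x − y = −14 and x + 2y = 3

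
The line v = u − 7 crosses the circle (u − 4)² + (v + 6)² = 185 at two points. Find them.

Substitute v = u − 7:
2u² − 10u − 168 = 0  ⟹  u² − 5u − 84 = 0
u = 12 or u = −7, giving (12, 5) and (−7, −14).

(−7, −14) and (12, 5)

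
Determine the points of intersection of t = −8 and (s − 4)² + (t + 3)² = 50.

(−1, −8) and (9, −8)

Express t = −8 and substitute into the circle:
s² − 8s − 9 = 0
s = 9 or s = −1, giving (9, −8) and (−1, −8).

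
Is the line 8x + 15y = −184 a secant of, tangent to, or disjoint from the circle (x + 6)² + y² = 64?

tangent

Substituting the line into the circle gives 289x² + 5644x + 27556 = 0.
Δ = 31854736 − 31854736 = 0.
A repeated root: the line is tangent.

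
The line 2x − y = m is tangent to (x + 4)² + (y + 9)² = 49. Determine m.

m = 1 ± 7√5

Tangency holds when the distance from the centre (−4, −9) to the line equals the radius 7:
|2·(−4) − 1·(−9) − m| / √5 = 7
|m − (1)| = 7√5.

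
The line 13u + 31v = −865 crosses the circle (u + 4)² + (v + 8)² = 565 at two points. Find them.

From the line, v = (−865 − 13u)/31. Substituting:
1130u² + 23730u − 146900 = 0  ⟹  u² + 21u − 130 = 0
u = 5 or u = −26, giving (5, −30) and (−26, −17).

(−26, −17) and (5, −30)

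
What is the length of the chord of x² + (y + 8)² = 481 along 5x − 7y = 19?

5√74

Express y = (−19 + 5x)/7 and substitute into the circle:
74x² + 370x − 22200 = 0  ⟹  x² + 5x − 300 = 0
x = 15 or x = −20, giving (15, 8) and (−20, −17).
Chord length = distance between (15, 8) and (−20, −17) = √1850 = 5√74.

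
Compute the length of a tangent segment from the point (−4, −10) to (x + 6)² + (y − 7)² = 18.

5√11

The centre is (−6, 7) and r = 3√2. The square of the distance from P to the centre is 4 + 289 = 293.
By the tangent–radius right angle, tangent length = √(|PO|² − r²) = √275 = 5√11.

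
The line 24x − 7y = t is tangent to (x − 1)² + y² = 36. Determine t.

t = −126 or t = 174

Tangency holds when the distance from the centre (1, 0) to the line equals the radius 6:
|24·1 − 7·0 − t| / √625 = 6
|t − (24)| = 6·25, so t = 174 or t = −126.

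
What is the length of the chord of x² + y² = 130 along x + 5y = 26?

From the line, y = (26 − x)/5. Substituting:
26x² − 52x − 2574 = 0  ⟹  x² − 2x − 99 = 0
x = 11 or x = −9, giving (11, 3) and (−9, 7).
|(11, 3) − (−9, 7)| = √((20)² + (−4)²) = 4√26.

4√26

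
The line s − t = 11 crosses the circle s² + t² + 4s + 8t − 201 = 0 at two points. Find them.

Substitute t = s − 11:
2s² − 10s − 168 = 0  ⟹  s² − 5s − 84 = 0
s = 12 or s = −7, giving (12, 1) and (−7, −18).

(−7, −18) and (12, 1)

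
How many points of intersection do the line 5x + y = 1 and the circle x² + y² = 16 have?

Centre (0, 0), r² = 16. Distance² from centre to line = (−1)²/26 = 1/26.
Since d² < r², the line cuts the circle twice.

2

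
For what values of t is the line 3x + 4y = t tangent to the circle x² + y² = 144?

The line touches the circle iff its distance from (0, 0) is 12:
|3·0 + 4·0 − t| / √25 = 12
|t| = 12·5, so t = 60 or t = −60.

t = −60 or t = 60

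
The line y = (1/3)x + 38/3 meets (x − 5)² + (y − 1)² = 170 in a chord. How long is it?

2√10

Centre (5, 1), r² = 170. Perpendicular distance d from centre to line = |40| / √10 = 40/√10.
Chord = 2√(r² − d²) = 2·√(10) = 2√10.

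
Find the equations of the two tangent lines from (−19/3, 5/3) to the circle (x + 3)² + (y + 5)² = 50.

x − 7y = −18 and x − y = −8

Write the tangent as mx − y + (5/3 − m·(−19/3)) = 0 and set its distance from the centre to 5√2:
(10/3m − (−20/3))² = 50(m² + 1)
7m² − 8m + 1 = 0, so m = 1/7 or m = 1.
Through (−19/3, 5/3) these give x − 7y = −18 and x − y = −8.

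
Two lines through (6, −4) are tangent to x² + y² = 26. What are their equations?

A line y − (−4) = m(x − (6)) is tangent when its distance from (0, 0) is √26:
(−6m − (4))² = 26(m² + 1)
5m² + 24m − 5 = 0, so m = 1/5 or m = −5.
Through (6, −4) these give x − 5y = 26 and 5x + y = 26.

x − 5y = 26 and 5x + y = 26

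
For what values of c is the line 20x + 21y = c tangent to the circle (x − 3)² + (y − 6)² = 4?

c = 128 or c = 244

For a tangent, require d(centre, line) = r = 2.
|20·3 + 21·6 − c| / √841 = 2
|c − (186)| = 2·29, so c = 244 or c = 128.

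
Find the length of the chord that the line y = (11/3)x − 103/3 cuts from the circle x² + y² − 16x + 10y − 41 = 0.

2√130

Substitute y = (−103 + 11x)/3:
130x² − 2080x + 7150 = 0  ⟹  x² − 16x + 55 = 0
x = 11 or x = 5, giving (11, 6) and (5, −16).
|(11, 6) − (5, −16)| = √((6)² + (22)²) = 2√130.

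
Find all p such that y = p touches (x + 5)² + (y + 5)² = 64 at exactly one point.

p = −13 or p = 3

For a tangent, require d(centre, line) = r = 8.
|0·(−5) + 1·(−5) − p| / √1 = 8
|p − (−5)| = 8, so p = 3 or p = −13.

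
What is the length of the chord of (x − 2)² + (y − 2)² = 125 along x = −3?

20

The distance from (2, 2) to the line is 5, and r² = 125.
Chord = 2√(r² − d²) = 2·√(100) = 20.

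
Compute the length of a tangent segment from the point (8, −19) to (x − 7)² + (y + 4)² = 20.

√206

Centre (7, −4), r² = 20. |PO|² = (1)² + (−15)² = 226.
The tangent meets the radius at right angles, so tangent² = |PO|² − r² = 226 − 20 = 206.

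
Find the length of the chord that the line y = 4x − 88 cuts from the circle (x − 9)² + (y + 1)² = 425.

Express y = 4x − 88 and substitute into the circle:
17x² − 714x + 7225 = 0  ⟹  x² − 42x + 425 = 0
x = 25 or x = 17, giving (25, 12) and (17, −20).
|(25, 12) − (17, −20)| = √((8)² + (32)²) = 8√17.

8√17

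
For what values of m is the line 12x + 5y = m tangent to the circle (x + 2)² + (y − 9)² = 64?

m = −83 or m = 125

For a tangent, require d(centre, line) = r = 8.
|12·(−2) + 5·9 − m| / √169 = 8
|m − (21)| = 8·13, so m = 125 or m = −83.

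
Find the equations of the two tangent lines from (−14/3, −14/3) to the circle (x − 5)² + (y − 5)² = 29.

Let a tangent through (−14/3, −14/3) have slope m. Its distance from (5, 5) must equal √29:
(29/3m − (29/3))² = 29(m² + 1)
10m² − 29m + 10 = 0, so m = 5/2 or m = 2/5.
With m = 5/2: 5x − 2y = −14. With m = 2/5: 2x − 5y = 14.

5x − 2y = −14 and 2x − 5y = 14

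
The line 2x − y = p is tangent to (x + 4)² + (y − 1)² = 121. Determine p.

For a tangent, require d(centre, line) = r = 11.
|2·(−4) − 1·1 − p| / √5 = 11
|p − (−9)| = 11√5.

p = −9 ± 11√5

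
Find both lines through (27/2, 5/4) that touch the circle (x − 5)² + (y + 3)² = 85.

9x + 2y = 124 and 7x + 6y = 102

Write the tangent as mx − y + (5/4 − m·(27/2)) = 0 and set its distance from the centre to √85:
[m·(−17/2) − (−17/4)]² = 85(m² + 1)
12m² + 68m + 63 = 0, so m = −9/2 or m = −7/6.
Through (27/2, 5/4) these give 9x + 2y = 124 and 7x + 6y = 102.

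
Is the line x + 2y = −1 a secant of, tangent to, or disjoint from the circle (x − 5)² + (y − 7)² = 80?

Centre (5, 7), r² = 80. Distance² from centre to line = (20)²/5 = 80.
Since d² = r², the line is tangent.

tangent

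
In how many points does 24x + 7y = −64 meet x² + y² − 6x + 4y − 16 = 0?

2

Substituting the line into the circle gives 625x² + 2106x + 1520 = 0.
Discriminant = (2106)² − 4·625·(1520) = 635236 > 0.
Two real roots: the line is a secant.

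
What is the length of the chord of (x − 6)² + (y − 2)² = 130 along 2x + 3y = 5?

6√13

The distance from (6, 2) to the line is 13/√13, and r² = 130.
Chord = 2√(r² − d²) = 2·√(117) = 6√13.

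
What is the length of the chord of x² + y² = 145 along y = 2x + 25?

The distance from (0, 0) to the line is 25/√5, and r² = 145.
Half the chord is √(r² − d²) = √(20), so the full chord is 4√5.

4√5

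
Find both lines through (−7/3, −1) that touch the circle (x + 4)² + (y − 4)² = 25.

A line y − (−1) = m(x − (−7/3)) is tangent when its distance from (−4, 4) is 5:
[m·(−5/3) − (5)]² = 25(m² + 1)
4m² − 3m = 0, so m = 0 or m = 3/4.
Through (−7/3, −1) these give y = −1 and 3x − 4y = −3.

y = −1 and 3x − 4y = −3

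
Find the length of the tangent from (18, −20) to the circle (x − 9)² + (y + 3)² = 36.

Centre (9, −3), r² = 36. |PO|² = (9)² + (−17)² = 370.
By the tangent–radius right angle, tangent length = √(|PO|² − r²) = √334.

√334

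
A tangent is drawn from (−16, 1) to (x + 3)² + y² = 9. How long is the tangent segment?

With centre O = (−3, 0), |OP|² = 170 and r² = 9.
Power of the point: PT² = |PO|² − r² = 161, so PT = √161.

√161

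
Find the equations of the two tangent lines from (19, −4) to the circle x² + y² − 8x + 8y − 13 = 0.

Write the tangent as mx − y + (−4 − m·(19)) = 0 and set its distance from the centre to 3√5:
[m·(−15) − (0)]² = 45(m² + 1)
4m² − 1 = 0, so m = 1/2 or m = −1/2.
With m = 1/2: x − 2y = 27. With m = −1/2: x + 2y = 11.

x − 2y = 27 and x + 2y = 11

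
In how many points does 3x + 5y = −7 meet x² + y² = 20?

2

d² = (3·0 + 5·0 − (−7))²/34 = 49/34; r² = 20.
Since d² < r², the line cuts the circle twice.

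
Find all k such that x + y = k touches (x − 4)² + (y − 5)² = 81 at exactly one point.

The line touches the circle iff its distance from (4, 5) is 9:
|1·4 + 1·5 − k| / √2 = 9
|k − (9)| = 9√2.

k = 9 ± 9√2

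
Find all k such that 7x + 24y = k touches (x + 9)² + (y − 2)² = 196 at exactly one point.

k = −365 or k = 335

For a tangent, require d(centre, line) = r = 14.
|7·(−9) + 24·2 − k| / √625 = 14
|k − (−15)| = 14·25, so k = 335 or k = −365.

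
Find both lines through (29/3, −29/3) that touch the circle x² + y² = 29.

Write the tangent as mx − y + (−29/3 − m·(29/3)) = 0 and set its distance from the centre to √29:
(−29/3m − (29/3))² = 29(m² + 1)
10m² + 29m + 10 = 0, so m = −2/5 or m = −5/2.
Through (29/3, −29/3) these give 2x + 5y = −29 and 5x + 2y = 29.

2x + 5y = −29 and 5x + 2y = 29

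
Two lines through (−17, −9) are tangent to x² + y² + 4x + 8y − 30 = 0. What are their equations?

Write the tangent as mx − y + (−9 − m·(−17)) = 0 and set its distance from the centre to 5√2:
[m·(15) − (5)]² = 50(m² + 1)
7m² − 6m − 1 = 0, so m = 1 or m = −1/7.
With m = 1: x − y = −8. With m = −1/7: x + 7y = −80.

x − y = −8 and x + 7y = −80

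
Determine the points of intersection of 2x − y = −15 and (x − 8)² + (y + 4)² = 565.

(−14, −13) and (2, 19)

From the line, y = 2x + 15. Substituting:
5x² + 60x − 140 = 0  ⟹  x² + 12x − 28 = 0
x = 2 or x = −14, giving (2, 19) and (−14, −13).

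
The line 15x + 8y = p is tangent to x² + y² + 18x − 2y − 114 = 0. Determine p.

Tangency holds when the distance from the centre (−9, 1) to the line equals the radius 14:
|15·(−9) + 8·1 − p| / √289 = 14
|p − (−127)| = 14·17, so p = 111 or p = −365.

p = −365 or p = 111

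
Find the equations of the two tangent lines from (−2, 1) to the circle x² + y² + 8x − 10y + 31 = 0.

Write the tangent as mx − y + (1 − m·(−2)) = 0 and set its distance from the centre to √10:
[m·(−2) − (4)]² = 10(m² + 1)
3m² − 8m − 3 = 0, so m = −1/3 or m = 3.
Through (−2, 1) these give x + 3y = 1 and 3x − y = −7.

x + 3y = 1 and 3x − y = −7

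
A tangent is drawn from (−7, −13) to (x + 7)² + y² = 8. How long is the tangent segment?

Centre (−7, 0), r² = 8. |PO|² = (0)² + (−13)² = 169.
The tangent meets the radius at right angles, so tangent² = |PO|² − r² = 169 − 8 = 161.

√161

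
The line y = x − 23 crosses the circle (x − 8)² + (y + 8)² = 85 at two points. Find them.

(6, −17) and (17, −6)

From the line, y = x − 23. Substituting:
2x² − 46x + 204 = 0  ⟹  x² − 23x + 102 = 0
x = 17 or x = 6, giving (17, −6) and (6, −17).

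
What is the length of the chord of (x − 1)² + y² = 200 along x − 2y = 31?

Substitute y = (−31 + x)/2:
5x² − 70x + 165 = 0  ⟹  x² − 14x + 33 = 0
x = 11 or x = 3, giving (11, −10) and (3, −14).
|(11, −10) − (3, −14)| = √((8)² + (4)²) = 4√5.

4√5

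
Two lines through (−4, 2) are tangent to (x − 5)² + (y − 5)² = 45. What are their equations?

x + 2y = 0 and 2x − y = −10

Write the tangent as mx − y + (2 − m·(−4)) = 0 and set its distance from the centre to 3√5:
(9m − (3))² = 45(m² + 1)
2m² − 3m − 2 = 0, so m = −1/2 or m = 2.
With m = −1/2: x + 2y = 0. With m = 2: 2x − y = −10.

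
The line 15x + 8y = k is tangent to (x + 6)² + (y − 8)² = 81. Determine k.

k = −179 or k = 127

The line touches the circle iff its distance from (−6, 8) is 9:
|15·(−6) + 8·8 − k| / √289 = 9
|k − (−26)| = 9·17, so k = 127 or k = −179.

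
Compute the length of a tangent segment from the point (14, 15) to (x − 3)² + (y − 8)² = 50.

2√30

The centre is (3, 8) and r = 5√2. The square of the distance from P to the centre is 121 + 49 = 170.
The tangent meets the radius at right angles, so tangent² = |PO|² − r² = 170 − 50 = 120.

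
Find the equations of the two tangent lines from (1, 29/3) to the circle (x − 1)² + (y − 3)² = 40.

Write the tangent as mx − y + (29/3 − m·(1)) = 0 and set its distance from the centre to 2√10:
(0m − (−20/3))² = 40(m² + 1)
9m² − 1 = 0, so m = −1/3 or m = 1/3.
With m = −1/3: x + 3y = 30. With m = 1/3: x − 3y = −28.

x + 3y = 30 and x − 3y = −28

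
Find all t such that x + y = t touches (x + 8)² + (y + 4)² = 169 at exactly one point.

t = −12 ± 13√2

For a tangent, require d(centre, line) = r = 13.
|1·(−8) + 1·(−4) − t| / √2 = 13
|t − (−12)| = 13√2.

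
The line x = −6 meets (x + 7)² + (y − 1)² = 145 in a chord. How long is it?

The distance from (−7, 1) to the line is 1, and r² = 145.
Chord = 2√(r² − d²) = 2·√(144) = 24.

24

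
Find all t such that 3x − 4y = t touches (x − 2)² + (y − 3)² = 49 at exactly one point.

The line touches the circle iff its distance from (2, 3) is 7:
|3·2 − 4·3 − t| / √25 = 7
|t − (−6)| = 7·5, so t = 29 or t = −41.

t = −41 or t = 29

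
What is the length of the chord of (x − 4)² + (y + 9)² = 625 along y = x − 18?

35√2

The distance from (4, −9) to the line is 5/√2, and r² = 625.
Half the chord is √(r² − d²) = √(1225/2), so the full chord is 35√2.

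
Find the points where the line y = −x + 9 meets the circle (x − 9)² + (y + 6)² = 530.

Express y = −x + 9 and substitute into the circle:
2x² − 48x − 224 = 0  ⟹  x² − 24x − 112 = 0
x = 28 or x = −4, giving (28, −19) and (−4, 13).

(−4, 13) and (28, −19)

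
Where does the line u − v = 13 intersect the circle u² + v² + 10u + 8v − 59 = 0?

(1, −12) and (3, −10)

Express v = u − 13 and substitute into the circle:
2u² − 8u + 6 = 0  ⟹  u² − 4u + 3 = 0
u = 3 or u = 1, giving (3, −10) and (1, −12).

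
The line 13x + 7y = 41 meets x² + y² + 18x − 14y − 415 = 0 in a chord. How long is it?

Substitute y = (41 − 13x)/7:
218x² + 1090x − 22672 = 0  ⟹  x² + 5x − 104 = 0
x = 8 or x = −13, giving (8, −9) and (−13, 30).
|(8, −9) − (−13, 30)| = √((21)² + (−39)²) = 3√218.

3√218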